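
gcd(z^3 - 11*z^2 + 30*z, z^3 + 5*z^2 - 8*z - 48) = 1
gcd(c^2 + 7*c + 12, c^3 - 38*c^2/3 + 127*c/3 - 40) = 1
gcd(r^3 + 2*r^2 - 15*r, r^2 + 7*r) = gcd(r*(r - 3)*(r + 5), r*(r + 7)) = r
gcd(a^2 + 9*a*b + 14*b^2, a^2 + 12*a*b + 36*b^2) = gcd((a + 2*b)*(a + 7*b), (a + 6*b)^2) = 1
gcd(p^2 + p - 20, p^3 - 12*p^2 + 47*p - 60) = p - 4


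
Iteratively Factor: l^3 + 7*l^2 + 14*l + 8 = (l + 2)*(l^2 + 5*l + 4) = (l + 1)*(l + 2)*(l + 4)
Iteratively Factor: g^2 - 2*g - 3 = (g - 3)*(g + 1)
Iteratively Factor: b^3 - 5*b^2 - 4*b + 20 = (b - 5)*(b^2 - 4) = (b - 5)*(b - 2)*(b + 2)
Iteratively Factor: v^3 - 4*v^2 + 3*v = (v)*(v^2 - 4*v + 3) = v*(v - 3)*(v - 1)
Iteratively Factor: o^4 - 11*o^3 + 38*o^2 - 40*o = (o - 4)*(o^3 - 7*o^2 + 10*o) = (o - 5)*(o - 4)*(o^2 - 2*o) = (o - 5)*(o - 4)*(o - 2)*(o)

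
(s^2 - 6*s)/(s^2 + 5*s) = (s - 6)/(s + 5)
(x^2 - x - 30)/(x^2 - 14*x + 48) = (x + 5)/(x - 8)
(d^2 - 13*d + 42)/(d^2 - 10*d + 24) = (d - 7)/(d - 4)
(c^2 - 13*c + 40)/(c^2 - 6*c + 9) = (c^2 - 13*c + 40)/(c^2 - 6*c + 9)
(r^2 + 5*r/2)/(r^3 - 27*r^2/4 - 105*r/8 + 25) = 4*r/(4*r^2 - 37*r + 40)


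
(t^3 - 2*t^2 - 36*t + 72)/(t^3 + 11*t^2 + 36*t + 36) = (t^2 - 8*t + 12)/(t^2 + 5*t + 6)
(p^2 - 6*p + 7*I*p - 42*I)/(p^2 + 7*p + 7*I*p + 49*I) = (p - 6)/(p + 7)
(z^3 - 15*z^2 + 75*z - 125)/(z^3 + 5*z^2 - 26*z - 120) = (z^2 - 10*z + 25)/(z^2 + 10*z + 24)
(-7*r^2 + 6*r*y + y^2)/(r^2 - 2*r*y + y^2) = (7*r + y)/(-r + y)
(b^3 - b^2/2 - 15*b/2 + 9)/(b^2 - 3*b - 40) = (-2*b^3 + b^2 + 15*b - 18)/(2*(-b^2 + 3*b + 40))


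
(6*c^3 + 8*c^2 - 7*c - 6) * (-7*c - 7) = -42*c^4 - 98*c^3 - 7*c^2 + 91*c + 42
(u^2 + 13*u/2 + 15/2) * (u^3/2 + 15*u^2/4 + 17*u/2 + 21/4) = u^5/2 + 7*u^4 + 293*u^3/8 + 709*u^2/8 + 783*u/8 + 315/8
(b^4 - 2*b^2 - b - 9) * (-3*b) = -3*b^5 + 6*b^3 + 3*b^2 + 27*b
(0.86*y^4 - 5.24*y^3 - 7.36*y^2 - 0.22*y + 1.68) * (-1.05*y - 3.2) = -0.903*y^5 + 2.75*y^4 + 24.496*y^3 + 23.783*y^2 - 1.06*y - 5.376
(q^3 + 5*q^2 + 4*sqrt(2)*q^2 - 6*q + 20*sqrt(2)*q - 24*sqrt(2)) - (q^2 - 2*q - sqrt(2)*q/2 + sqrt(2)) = q^3 + 4*q^2 + 4*sqrt(2)*q^2 - 4*q + 41*sqrt(2)*q/2 - 25*sqrt(2)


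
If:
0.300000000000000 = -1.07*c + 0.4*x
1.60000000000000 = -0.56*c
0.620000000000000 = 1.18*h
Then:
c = -2.86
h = 0.53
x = -6.89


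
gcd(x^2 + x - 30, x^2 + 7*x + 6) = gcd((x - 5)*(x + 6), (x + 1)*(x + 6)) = x + 6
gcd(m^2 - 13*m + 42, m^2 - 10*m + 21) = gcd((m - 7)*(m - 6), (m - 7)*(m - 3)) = m - 7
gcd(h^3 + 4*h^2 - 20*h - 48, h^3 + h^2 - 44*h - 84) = h^2 + 8*h + 12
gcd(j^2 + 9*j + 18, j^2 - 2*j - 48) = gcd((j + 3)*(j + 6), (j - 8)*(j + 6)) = j + 6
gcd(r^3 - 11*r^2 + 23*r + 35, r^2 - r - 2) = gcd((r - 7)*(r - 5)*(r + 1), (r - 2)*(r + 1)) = r + 1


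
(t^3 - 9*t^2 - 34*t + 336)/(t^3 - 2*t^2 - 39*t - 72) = (t^2 - t - 42)/(t^2 + 6*t + 9)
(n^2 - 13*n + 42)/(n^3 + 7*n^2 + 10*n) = (n^2 - 13*n + 42)/(n*(n^2 + 7*n + 10))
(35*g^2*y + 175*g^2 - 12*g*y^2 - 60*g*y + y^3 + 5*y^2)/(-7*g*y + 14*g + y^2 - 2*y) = (-5*g*y - 25*g + y^2 + 5*y)/(y - 2)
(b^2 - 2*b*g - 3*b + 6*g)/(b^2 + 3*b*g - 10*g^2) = (b - 3)/(b + 5*g)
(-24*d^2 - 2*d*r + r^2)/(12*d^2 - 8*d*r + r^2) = (4*d + r)/(-2*d + r)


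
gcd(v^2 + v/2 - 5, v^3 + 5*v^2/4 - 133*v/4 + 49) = 1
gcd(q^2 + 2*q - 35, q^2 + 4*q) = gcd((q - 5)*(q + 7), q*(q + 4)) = 1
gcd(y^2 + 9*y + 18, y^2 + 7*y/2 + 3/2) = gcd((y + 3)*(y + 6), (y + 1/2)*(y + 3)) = y + 3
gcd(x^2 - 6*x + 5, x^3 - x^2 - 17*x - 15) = x - 5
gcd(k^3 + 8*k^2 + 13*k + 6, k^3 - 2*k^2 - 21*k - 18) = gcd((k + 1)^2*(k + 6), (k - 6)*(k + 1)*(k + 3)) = k + 1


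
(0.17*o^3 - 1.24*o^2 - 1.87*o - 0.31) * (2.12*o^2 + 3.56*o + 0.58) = 0.3604*o^5 - 2.0236*o^4 - 8.2802*o^3 - 8.0336*o^2 - 2.1882*o - 0.1798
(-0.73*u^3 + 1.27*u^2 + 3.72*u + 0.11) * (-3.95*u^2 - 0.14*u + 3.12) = 2.8835*u^5 - 4.9143*u^4 - 17.1494*u^3 + 3.0071*u^2 + 11.591*u + 0.3432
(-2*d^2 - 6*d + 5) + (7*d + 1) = -2*d^2 + d + 6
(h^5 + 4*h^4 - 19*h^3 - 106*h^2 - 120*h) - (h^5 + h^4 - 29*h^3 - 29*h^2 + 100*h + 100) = 3*h^4 + 10*h^3 - 77*h^2 - 220*h - 100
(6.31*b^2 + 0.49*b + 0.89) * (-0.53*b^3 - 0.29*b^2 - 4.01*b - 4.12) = -3.3443*b^5 - 2.0896*b^4 - 25.9169*b^3 - 28.2202*b^2 - 5.5877*b - 3.6668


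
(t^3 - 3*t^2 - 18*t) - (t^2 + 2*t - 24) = t^3 - 4*t^2 - 20*t + 24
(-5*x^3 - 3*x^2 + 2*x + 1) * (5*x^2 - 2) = -25*x^5 - 15*x^4 + 20*x^3 + 11*x^2 - 4*x - 2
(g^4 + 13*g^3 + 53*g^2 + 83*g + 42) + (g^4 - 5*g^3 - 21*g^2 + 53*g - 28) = 2*g^4 + 8*g^3 + 32*g^2 + 136*g + 14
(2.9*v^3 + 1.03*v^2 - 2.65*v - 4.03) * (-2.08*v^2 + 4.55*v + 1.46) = -6.032*v^5 + 11.0526*v^4 + 14.4325*v^3 - 2.1713*v^2 - 22.2055*v - 5.8838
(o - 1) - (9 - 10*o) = 11*o - 10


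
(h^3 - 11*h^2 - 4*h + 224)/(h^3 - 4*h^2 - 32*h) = (h - 7)/h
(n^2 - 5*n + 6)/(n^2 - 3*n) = (n - 2)/n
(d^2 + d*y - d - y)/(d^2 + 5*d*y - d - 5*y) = (d + y)/(d + 5*y)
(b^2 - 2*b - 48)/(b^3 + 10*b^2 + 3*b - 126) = (b - 8)/(b^2 + 4*b - 21)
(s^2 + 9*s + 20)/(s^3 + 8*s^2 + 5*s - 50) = (s + 4)/(s^2 + 3*s - 10)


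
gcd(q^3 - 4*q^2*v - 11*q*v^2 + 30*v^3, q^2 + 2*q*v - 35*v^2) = q - 5*v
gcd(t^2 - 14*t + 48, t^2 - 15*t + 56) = t - 8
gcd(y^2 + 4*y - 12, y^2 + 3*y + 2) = 1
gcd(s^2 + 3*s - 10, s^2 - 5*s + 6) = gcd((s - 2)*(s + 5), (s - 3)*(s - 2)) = s - 2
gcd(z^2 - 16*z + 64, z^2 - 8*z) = z - 8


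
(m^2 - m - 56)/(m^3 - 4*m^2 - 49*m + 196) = (m - 8)/(m^2 - 11*m + 28)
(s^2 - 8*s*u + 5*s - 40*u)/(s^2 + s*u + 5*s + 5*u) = (s - 8*u)/(s + u)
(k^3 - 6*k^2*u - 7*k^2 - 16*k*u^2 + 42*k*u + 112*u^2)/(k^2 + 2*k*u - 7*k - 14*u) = k - 8*u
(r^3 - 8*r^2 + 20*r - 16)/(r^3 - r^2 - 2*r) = (r^2 - 6*r + 8)/(r*(r + 1))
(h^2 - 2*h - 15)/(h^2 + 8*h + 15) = (h - 5)/(h + 5)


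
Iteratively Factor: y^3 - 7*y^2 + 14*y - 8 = (y - 4)*(y^2 - 3*y + 2) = (y - 4)*(y - 2)*(y - 1)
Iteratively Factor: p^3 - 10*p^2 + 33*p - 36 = (p - 4)*(p^2 - 6*p + 9) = (p - 4)*(p - 3)*(p - 3)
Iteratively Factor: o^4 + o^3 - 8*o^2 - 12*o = (o + 2)*(o^3 - o^2 - 6*o) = o*(o + 2)*(o^2 - o - 6) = o*(o - 3)*(o + 2)*(o + 2)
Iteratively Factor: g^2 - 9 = (g - 3)*(g + 3)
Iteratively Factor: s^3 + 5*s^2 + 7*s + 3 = (s + 1)*(s^2 + 4*s + 3) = (s + 1)^2*(s + 3)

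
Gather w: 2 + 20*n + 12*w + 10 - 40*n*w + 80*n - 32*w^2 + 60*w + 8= 100*n - 32*w^2 + w*(72 - 40*n) + 20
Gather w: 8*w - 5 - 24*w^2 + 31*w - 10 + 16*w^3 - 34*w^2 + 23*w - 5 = 16*w^3 - 58*w^2 + 62*w - 20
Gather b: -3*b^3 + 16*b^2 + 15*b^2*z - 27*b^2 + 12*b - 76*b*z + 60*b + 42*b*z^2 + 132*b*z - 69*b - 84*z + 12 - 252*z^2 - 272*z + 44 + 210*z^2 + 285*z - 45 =-3*b^3 + b^2*(15*z - 11) + b*(42*z^2 + 56*z + 3) - 42*z^2 - 71*z + 11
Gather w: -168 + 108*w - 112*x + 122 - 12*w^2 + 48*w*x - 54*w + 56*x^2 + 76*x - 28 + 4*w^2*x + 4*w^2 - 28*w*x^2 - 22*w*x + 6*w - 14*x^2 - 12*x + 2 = w^2*(4*x - 8) + w*(-28*x^2 + 26*x + 60) + 42*x^2 - 48*x - 72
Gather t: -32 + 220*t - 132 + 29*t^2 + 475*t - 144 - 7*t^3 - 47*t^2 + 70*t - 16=-7*t^3 - 18*t^2 + 765*t - 324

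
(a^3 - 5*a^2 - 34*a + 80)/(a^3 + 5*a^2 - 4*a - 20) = (a - 8)/(a + 2)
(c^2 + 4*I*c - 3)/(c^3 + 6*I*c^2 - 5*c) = (c + 3*I)/(c*(c + 5*I))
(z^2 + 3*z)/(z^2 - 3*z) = (z + 3)/(z - 3)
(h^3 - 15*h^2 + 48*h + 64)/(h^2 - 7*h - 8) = h - 8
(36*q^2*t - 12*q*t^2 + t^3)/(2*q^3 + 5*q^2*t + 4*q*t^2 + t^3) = t*(36*q^2 - 12*q*t + t^2)/(2*q^3 + 5*q^2*t + 4*q*t^2 + t^3)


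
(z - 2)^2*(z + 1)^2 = z^4 - 2*z^3 - 3*z^2 + 4*z + 4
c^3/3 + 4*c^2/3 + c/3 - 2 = (c/3 + 1)*(c - 1)*(c + 2)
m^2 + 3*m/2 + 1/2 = (m + 1/2)*(m + 1)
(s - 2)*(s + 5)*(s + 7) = s^3 + 10*s^2 + 11*s - 70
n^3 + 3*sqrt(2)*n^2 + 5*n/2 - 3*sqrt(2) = (n - sqrt(2)/2)*(n + 3*sqrt(2)/2)*(n + 2*sqrt(2))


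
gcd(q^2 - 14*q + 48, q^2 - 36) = q - 6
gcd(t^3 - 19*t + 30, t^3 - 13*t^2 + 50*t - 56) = t - 2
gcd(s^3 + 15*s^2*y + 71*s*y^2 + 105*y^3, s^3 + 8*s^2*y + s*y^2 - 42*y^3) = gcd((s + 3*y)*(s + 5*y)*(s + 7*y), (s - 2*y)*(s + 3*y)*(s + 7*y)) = s^2 + 10*s*y + 21*y^2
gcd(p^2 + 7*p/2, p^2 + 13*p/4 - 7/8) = p + 7/2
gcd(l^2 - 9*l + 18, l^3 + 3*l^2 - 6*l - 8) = 1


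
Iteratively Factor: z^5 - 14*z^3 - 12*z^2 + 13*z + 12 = (z - 1)*(z^4 + z^3 - 13*z^2 - 25*z - 12) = (z - 1)*(z + 1)*(z^3 - 13*z - 12) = (z - 1)*(z + 1)*(z + 3)*(z^2 - 3*z - 4) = (z - 1)*(z + 1)^2*(z + 3)*(z - 4)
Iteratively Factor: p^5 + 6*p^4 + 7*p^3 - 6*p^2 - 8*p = (p)*(p^4 + 6*p^3 + 7*p^2 - 6*p - 8) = p*(p + 4)*(p^3 + 2*p^2 - p - 2) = p*(p - 1)*(p + 4)*(p^2 + 3*p + 2) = p*(p - 1)*(p + 2)*(p + 4)*(p + 1)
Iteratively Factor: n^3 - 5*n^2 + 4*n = (n - 4)*(n^2 - n) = n*(n - 4)*(n - 1)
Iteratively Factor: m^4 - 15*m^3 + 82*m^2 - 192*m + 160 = (m - 4)*(m^3 - 11*m^2 + 38*m - 40) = (m - 4)*(m - 2)*(m^2 - 9*m + 20) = (m - 5)*(m - 4)*(m - 2)*(m - 4)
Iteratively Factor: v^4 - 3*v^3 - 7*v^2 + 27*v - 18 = (v - 2)*(v^3 - v^2 - 9*v + 9) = (v - 2)*(v - 1)*(v^2 - 9) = (v - 2)*(v - 1)*(v + 3)*(v - 3)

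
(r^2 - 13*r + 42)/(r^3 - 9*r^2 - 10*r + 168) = 1/(r + 4)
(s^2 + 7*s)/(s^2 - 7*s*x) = (s + 7)/(s - 7*x)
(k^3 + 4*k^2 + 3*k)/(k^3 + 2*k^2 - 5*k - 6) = k/(k - 2)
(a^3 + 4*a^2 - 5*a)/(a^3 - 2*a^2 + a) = (a + 5)/(a - 1)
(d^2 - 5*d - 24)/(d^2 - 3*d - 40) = (d + 3)/(d + 5)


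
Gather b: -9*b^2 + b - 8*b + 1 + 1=-9*b^2 - 7*b + 2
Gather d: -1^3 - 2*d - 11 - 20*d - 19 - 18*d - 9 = -40*d - 40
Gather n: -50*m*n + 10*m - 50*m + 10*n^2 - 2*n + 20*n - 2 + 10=-40*m + 10*n^2 + n*(18 - 50*m) + 8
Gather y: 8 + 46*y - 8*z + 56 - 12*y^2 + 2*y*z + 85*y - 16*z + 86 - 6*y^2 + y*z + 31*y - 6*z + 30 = -18*y^2 + y*(3*z + 162) - 30*z + 180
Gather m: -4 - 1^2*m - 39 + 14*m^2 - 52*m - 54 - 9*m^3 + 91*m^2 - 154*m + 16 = -9*m^3 + 105*m^2 - 207*m - 81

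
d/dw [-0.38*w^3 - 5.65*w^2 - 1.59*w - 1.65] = -1.14*w^2 - 11.3*w - 1.59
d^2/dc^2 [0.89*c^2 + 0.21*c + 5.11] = 1.78000000000000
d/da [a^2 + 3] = 2*a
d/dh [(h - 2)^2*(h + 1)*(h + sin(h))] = (h - 2)*((h - 2)*(h + 1)*(cos(h) + 1) + (h - 2)*(h + sin(h)) + (h + sin(h))*(2*h + 2))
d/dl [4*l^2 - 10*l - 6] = 8*l - 10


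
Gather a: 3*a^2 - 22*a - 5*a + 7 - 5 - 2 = 3*a^2 - 27*a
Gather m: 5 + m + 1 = m + 6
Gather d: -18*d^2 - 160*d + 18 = -18*d^2 - 160*d + 18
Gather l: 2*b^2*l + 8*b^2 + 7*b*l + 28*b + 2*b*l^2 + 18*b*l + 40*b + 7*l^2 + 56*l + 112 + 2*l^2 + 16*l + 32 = 8*b^2 + 68*b + l^2*(2*b + 9) + l*(2*b^2 + 25*b + 72) + 144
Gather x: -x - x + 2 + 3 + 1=6 - 2*x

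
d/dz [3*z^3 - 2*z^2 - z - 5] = 9*z^2 - 4*z - 1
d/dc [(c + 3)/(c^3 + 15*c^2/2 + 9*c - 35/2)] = 2*(2*c^3 + 15*c^2 + 18*c - 6*(c + 3)*(c^2 + 5*c + 3) - 35)/(2*c^3 + 15*c^2 + 18*c - 35)^2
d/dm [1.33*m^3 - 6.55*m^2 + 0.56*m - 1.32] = 3.99*m^2 - 13.1*m + 0.56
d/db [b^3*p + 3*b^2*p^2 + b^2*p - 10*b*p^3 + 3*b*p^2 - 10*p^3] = p*(3*b^2 + 6*b*p + 2*b - 10*p^2 + 3*p)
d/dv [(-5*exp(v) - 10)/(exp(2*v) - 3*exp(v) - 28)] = 5*((exp(v) + 2)*(2*exp(v) - 3) - exp(2*v) + 3*exp(v) + 28)*exp(v)/(-exp(2*v) + 3*exp(v) + 28)^2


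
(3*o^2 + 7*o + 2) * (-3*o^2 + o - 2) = -9*o^4 - 18*o^3 - 5*o^2 - 12*o - 4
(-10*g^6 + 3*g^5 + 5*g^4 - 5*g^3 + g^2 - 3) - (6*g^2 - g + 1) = -10*g^6 + 3*g^5 + 5*g^4 - 5*g^3 - 5*g^2 + g - 4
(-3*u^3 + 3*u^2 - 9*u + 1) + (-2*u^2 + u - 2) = -3*u^3 + u^2 - 8*u - 1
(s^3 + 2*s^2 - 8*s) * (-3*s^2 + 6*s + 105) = -3*s^5 + 141*s^3 + 162*s^2 - 840*s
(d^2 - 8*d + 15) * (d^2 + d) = d^4 - 7*d^3 + 7*d^2 + 15*d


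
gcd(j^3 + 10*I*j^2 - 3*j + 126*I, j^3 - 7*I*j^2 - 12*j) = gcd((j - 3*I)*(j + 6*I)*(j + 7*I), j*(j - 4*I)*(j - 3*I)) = j - 3*I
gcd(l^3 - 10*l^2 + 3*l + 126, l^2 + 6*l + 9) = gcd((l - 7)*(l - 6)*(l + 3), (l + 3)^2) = l + 3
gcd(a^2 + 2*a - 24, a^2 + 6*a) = a + 6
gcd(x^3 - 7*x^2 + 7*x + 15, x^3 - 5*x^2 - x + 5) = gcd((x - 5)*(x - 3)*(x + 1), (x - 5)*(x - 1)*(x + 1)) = x^2 - 4*x - 5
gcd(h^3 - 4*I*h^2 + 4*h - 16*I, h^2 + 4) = h^2 + 4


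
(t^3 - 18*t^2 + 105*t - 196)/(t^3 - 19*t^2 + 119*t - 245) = (t - 4)/(t - 5)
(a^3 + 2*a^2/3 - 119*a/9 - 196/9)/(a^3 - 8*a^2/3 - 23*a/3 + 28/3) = (a + 7/3)/(a - 1)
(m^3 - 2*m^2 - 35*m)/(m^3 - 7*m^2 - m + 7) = m*(m + 5)/(m^2 - 1)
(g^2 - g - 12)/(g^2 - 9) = (g - 4)/(g - 3)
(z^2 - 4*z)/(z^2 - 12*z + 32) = z/(z - 8)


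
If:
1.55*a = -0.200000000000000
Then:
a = -0.13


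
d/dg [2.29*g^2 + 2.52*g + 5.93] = 4.58*g + 2.52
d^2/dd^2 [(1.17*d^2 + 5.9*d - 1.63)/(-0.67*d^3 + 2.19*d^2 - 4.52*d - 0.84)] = (-1.050426*d^6 - 15.89106*d^5 + 81.982272*d^4 - 73.070572*d^3 + 103.455858*d^2 - 167.436288*d + 115.751336)/(0.300763*d^9 - 2.949273*d^8 + 15.727245*d^7 - 49.165407*d^6 + 98.705028*d^5 - 106.87842*d^4 + 43.873712*d^3 + 46.848816*d^2 + 9.567936*d + 0.592704)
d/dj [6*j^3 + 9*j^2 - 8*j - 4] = 18*j^2 + 18*j - 8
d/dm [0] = 0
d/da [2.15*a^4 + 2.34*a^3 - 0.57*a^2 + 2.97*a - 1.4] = 8.6*a^3 + 7.02*a^2 - 1.14*a + 2.97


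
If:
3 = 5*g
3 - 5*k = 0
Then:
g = 3/5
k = 3/5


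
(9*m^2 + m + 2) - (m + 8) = 9*m^2 - 6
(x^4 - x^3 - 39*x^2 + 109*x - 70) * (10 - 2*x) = -2*x^5 + 12*x^4 + 68*x^3 - 608*x^2 + 1230*x - 700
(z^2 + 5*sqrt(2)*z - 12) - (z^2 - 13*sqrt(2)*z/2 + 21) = 23*sqrt(2)*z/2 - 33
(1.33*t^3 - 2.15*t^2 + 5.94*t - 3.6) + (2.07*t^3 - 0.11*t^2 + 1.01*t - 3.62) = 3.4*t^3 - 2.26*t^2 + 6.95*t - 7.22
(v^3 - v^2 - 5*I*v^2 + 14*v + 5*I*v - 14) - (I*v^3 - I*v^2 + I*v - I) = v^3 - I*v^3 - v^2 - 4*I*v^2 + 14*v + 4*I*v - 14 + I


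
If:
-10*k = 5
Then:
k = -1/2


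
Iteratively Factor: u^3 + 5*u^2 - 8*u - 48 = (u + 4)*(u^2 + u - 12) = (u + 4)^2*(u - 3)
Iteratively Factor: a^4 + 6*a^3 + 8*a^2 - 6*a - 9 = (a - 1)*(a^3 + 7*a^2 + 15*a + 9) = (a - 1)*(a + 1)*(a^2 + 6*a + 9) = (a - 1)*(a + 1)*(a + 3)*(a + 3)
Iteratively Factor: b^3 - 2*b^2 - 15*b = (b)*(b^2 - 2*b - 15) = b*(b - 5)*(b + 3)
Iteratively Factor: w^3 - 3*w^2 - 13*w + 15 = (w - 1)*(w^2 - 2*w - 15) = (w - 1)*(w + 3)*(w - 5)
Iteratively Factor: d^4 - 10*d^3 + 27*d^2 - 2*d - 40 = (d + 1)*(d^3 - 11*d^2 + 38*d - 40) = (d - 5)*(d + 1)*(d^2 - 6*d + 8) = (d - 5)*(d - 4)*(d + 1)*(d - 2)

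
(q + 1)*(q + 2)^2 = q^3 + 5*q^2 + 8*q + 4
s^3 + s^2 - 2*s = s*(s - 1)*(s + 2)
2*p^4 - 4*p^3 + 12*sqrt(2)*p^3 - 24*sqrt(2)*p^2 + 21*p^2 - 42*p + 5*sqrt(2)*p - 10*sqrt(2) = (p - 2)*(p + 5*sqrt(2))*(sqrt(2)*p + 1)^2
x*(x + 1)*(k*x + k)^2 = k^2*x^4 + 3*k^2*x^3 + 3*k^2*x^2 + k^2*x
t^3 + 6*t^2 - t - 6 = (t - 1)*(t + 1)*(t + 6)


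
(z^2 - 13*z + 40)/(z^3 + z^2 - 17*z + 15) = (z^2 - 13*z + 40)/(z^3 + z^2 - 17*z + 15)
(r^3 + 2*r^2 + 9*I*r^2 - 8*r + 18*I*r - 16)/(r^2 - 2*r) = (r^3 + r^2*(2 + 9*I) + 2*r*(-4 + 9*I) - 16)/(r*(r - 2))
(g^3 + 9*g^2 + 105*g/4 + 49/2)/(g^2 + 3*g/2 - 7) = (g^2 + 11*g/2 + 7)/(g - 2)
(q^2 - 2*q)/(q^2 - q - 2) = q/(q + 1)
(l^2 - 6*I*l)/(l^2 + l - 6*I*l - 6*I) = l/(l + 1)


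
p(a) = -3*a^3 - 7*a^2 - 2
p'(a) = -9*a^2 - 14*a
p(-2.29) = -2.68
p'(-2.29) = -15.14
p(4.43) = -400.19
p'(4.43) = -238.64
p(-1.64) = -7.59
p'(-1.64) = -1.25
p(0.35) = -2.99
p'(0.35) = -6.00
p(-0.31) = -2.58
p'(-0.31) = 3.48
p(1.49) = -27.46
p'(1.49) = -40.84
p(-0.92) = -5.59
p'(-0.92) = 5.26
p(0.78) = -7.68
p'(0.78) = -16.40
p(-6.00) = 394.00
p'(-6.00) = -240.00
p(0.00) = -2.00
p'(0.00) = 0.00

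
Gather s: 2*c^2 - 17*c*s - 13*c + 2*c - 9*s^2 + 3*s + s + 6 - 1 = 2*c^2 - 11*c - 9*s^2 + s*(4 - 17*c) + 5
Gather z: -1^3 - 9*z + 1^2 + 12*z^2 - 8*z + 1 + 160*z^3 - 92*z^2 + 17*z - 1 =160*z^3 - 80*z^2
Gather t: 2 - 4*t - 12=-4*t - 10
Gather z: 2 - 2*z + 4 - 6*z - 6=-8*z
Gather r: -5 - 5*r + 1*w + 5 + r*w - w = r*(w - 5)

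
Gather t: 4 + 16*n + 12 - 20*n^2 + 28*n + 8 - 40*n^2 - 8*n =-60*n^2 + 36*n + 24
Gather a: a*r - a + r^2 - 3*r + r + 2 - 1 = a*(r - 1) + r^2 - 2*r + 1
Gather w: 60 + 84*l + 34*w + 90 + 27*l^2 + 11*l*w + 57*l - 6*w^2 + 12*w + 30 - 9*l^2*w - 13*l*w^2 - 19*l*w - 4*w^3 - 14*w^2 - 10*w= 27*l^2 + 141*l - 4*w^3 + w^2*(-13*l - 20) + w*(-9*l^2 - 8*l + 36) + 180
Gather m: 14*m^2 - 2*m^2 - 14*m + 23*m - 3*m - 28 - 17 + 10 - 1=12*m^2 + 6*m - 36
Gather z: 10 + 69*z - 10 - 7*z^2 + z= -7*z^2 + 70*z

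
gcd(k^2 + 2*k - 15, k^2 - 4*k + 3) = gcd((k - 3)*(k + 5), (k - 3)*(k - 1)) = k - 3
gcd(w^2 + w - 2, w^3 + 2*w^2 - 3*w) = w - 1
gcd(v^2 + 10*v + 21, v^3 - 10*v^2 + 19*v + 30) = 1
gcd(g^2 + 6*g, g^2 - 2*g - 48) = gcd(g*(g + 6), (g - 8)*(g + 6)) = g + 6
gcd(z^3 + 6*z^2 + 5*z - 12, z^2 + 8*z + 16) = z + 4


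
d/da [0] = 0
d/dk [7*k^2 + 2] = 14*k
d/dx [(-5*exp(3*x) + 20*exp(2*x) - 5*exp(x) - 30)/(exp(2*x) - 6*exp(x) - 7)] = 5*(-exp(2*x) + 14*exp(x) - 29)*exp(x)/(exp(2*x) - 14*exp(x) + 49)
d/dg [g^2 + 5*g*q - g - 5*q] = 2*g + 5*q - 1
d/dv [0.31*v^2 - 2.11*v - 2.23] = 0.62*v - 2.11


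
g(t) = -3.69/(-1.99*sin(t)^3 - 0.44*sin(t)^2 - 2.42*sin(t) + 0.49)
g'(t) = -3.69*(5.97*sin(t)^2*cos(t) + 0.88*sin(t)*cos(t) + 2.42*cos(t))/(-1.99*sin(t)^3 - 0.44*sin(t)^2 - 2.42*sin(t) + 0.49)^2 = (-3.2472*sin(t) + 11.01465*cos(2*t) - 19.94445)*cos(t)/(1.99*sin(t)^3 + 0.44*sin(t)^2 + 2.42*sin(t) - 0.49)^2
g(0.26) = 18.92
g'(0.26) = -285.09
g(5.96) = -2.89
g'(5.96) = -5.88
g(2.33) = 1.64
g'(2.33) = 3.09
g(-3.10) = -6.25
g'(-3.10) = 25.35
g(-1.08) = -1.01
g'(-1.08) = -0.82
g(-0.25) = -3.38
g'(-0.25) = -7.70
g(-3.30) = -41.23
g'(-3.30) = 1231.69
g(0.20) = 155.36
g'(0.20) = -18146.22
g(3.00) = -27.51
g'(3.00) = 540.71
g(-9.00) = -2.38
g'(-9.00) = 4.29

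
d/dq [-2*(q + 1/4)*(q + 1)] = -4*q - 5/2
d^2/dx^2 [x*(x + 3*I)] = 2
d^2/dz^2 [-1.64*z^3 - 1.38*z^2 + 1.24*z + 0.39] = -9.84*z - 2.76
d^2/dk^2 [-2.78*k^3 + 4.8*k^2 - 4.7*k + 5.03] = 9.6 - 16.68*k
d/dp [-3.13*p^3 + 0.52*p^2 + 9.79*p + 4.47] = -9.39*p^2 + 1.04*p + 9.79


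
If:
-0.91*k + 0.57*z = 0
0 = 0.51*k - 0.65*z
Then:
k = 0.00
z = 0.00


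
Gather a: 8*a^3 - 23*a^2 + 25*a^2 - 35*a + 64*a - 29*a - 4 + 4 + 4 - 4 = 8*a^3 + 2*a^2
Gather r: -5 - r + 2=-r - 3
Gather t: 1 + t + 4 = t + 5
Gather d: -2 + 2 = 0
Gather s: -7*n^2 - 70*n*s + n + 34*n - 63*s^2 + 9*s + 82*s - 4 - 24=-7*n^2 + 35*n - 63*s^2 + s*(91 - 70*n) - 28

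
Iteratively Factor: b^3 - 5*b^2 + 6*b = (b - 2)*(b^2 - 3*b) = b*(b - 2)*(b - 3)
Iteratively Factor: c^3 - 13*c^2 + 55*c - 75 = (c - 5)*(c^2 - 8*c + 15) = (c - 5)^2*(c - 3)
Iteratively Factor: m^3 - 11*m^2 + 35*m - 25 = (m - 5)*(m^2 - 6*m + 5) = (m - 5)^2*(m - 1)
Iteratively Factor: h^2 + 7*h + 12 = (h + 4)*(h + 3)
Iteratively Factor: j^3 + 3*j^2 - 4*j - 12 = (j + 2)*(j^2 + j - 6) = (j + 2)*(j + 3)*(j - 2)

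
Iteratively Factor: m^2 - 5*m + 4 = (m - 4)*(m - 1)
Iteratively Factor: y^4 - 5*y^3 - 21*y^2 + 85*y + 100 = (y - 5)*(y^3 - 21*y - 20) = (y - 5)^2*(y^2 + 5*y + 4) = (y - 5)^2*(y + 4)*(y + 1)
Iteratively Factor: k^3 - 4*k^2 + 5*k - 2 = (k - 1)*(k^2 - 3*k + 2) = (k - 2)*(k - 1)*(k - 1)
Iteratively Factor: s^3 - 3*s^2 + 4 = (s - 2)*(s^2 - s - 2) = (s - 2)^2*(s + 1)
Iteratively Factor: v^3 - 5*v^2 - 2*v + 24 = (v - 3)*(v^2 - 2*v - 8) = (v - 3)*(v + 2)*(v - 4)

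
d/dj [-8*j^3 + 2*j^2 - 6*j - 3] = -24*j^2 + 4*j - 6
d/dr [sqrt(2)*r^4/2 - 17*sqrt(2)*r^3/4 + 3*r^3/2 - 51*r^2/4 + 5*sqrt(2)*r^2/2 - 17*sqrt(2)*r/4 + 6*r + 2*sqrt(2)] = 2*sqrt(2)*r^3 - 51*sqrt(2)*r^2/4 + 9*r^2/2 - 51*r/2 + 5*sqrt(2)*r - 17*sqrt(2)/4 + 6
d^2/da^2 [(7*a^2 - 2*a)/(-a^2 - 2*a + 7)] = 2*(16*a^3 - 147*a^2 + 42*a - 315)/(a^6 + 6*a^5 - 9*a^4 - 76*a^3 + 63*a^2 + 294*a - 343)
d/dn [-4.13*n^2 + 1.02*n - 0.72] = 1.02 - 8.26*n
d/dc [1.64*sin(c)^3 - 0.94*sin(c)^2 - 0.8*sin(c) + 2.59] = (4.92*sin(c)^2 - 1.88*sin(c) - 0.8)*cos(c)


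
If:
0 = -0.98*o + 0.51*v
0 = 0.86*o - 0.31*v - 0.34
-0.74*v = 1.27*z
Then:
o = 1.29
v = 2.47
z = -1.44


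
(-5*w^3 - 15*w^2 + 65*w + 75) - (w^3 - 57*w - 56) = -6*w^3 - 15*w^2 + 122*w + 131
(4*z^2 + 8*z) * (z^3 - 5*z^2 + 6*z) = 4*z^5 - 12*z^4 - 16*z^3 + 48*z^2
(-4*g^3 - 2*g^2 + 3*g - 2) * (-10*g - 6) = 40*g^4 + 44*g^3 - 18*g^2 + 2*g + 12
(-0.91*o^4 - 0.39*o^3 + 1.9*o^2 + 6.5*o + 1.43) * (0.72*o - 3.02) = -0.6552*o^5 + 2.4674*o^4 + 2.5458*o^3 - 1.058*o^2 - 18.6004*o - 4.3186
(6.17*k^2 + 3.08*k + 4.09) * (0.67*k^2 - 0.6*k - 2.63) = 4.1339*k^4 - 1.6384*k^3 - 15.3348*k^2 - 10.5544*k - 10.7567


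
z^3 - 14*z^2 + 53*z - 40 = (z - 8)*(z - 5)*(z - 1)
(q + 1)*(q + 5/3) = q^2 + 8*q/3 + 5/3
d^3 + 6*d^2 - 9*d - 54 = (d - 3)*(d + 3)*(d + 6)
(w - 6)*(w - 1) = w^2 - 7*w + 6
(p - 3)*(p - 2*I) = p^2 - 3*p - 2*I*p + 6*I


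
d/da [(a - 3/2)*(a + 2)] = 2*a + 1/2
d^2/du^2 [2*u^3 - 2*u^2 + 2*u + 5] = 12*u - 4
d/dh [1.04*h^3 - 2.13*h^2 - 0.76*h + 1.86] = 3.12*h^2 - 4.26*h - 0.76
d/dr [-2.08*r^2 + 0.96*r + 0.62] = 0.96 - 4.16*r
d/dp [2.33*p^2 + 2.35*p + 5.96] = 4.66*p + 2.35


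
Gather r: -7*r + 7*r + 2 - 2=0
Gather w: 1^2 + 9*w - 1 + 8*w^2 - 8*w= 8*w^2 + w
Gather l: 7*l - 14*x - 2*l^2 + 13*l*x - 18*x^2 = -2*l^2 + l*(13*x + 7) - 18*x^2 - 14*x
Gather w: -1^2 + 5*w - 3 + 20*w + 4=25*w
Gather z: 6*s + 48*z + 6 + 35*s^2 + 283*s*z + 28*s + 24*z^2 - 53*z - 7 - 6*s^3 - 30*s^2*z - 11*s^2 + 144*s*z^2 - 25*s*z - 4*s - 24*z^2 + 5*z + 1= -6*s^3 + 24*s^2 + 144*s*z^2 + 30*s + z*(-30*s^2 + 258*s)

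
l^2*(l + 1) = l^3 + l^2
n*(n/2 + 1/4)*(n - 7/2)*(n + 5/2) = n^4/2 - n^3/4 - 37*n^2/8 - 35*n/16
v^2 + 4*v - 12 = (v - 2)*(v + 6)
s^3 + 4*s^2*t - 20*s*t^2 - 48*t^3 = (s - 4*t)*(s + 2*t)*(s + 6*t)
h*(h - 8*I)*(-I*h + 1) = -I*h^3 - 7*h^2 - 8*I*h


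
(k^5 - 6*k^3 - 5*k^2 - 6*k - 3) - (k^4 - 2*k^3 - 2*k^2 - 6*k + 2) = k^5 - k^4 - 4*k^3 - 3*k^2 - 5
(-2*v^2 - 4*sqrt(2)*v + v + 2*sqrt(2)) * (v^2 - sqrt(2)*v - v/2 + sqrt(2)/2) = -2*v^4 - 2*sqrt(2)*v^3 + 2*v^3 + 2*sqrt(2)*v^2 + 15*v^2/2 - 8*v - sqrt(2)*v/2 + 2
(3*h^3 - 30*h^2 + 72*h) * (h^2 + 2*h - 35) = 3*h^5 - 24*h^4 - 93*h^3 + 1194*h^2 - 2520*h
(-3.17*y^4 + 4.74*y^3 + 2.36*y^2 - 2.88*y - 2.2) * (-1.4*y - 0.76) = 4.438*y^5 - 4.2268*y^4 - 6.9064*y^3 + 2.2384*y^2 + 5.2688*y + 1.672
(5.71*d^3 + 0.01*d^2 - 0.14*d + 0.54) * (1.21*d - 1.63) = 6.9091*d^4 - 9.2952*d^3 - 0.1857*d^2 + 0.8816*d - 0.8802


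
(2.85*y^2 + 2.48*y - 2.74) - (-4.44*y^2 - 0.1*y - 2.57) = 7.29*y^2 + 2.58*y - 0.17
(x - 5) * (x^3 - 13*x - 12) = x^4 - 5*x^3 - 13*x^2 + 53*x + 60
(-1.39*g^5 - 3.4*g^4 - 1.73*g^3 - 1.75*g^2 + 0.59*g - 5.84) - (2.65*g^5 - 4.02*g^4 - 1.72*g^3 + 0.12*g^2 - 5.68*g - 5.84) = -4.04*g^5 + 0.62*g^4 - 0.01*g^3 - 1.87*g^2 + 6.27*g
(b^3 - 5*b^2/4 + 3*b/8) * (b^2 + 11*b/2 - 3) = b^5 + 17*b^4/4 - 19*b^3/2 + 93*b^2/16 - 9*b/8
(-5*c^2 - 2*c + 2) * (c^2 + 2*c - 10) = -5*c^4 - 12*c^3 + 48*c^2 + 24*c - 20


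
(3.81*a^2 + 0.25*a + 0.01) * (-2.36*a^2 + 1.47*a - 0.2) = -8.9916*a^4 + 5.0107*a^3 - 0.4181*a^2 - 0.0353*a - 0.002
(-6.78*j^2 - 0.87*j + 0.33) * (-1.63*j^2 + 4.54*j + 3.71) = 11.0514*j^4 - 29.3631*j^3 - 29.6415*j^2 - 1.7295*j + 1.2243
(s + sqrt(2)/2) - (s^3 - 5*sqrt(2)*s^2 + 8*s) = -s^3 + 5*sqrt(2)*s^2 - 7*s + sqrt(2)/2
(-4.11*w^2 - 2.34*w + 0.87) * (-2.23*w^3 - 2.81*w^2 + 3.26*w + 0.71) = 9.1653*w^5 + 16.7673*w^4 - 8.7633*w^3 - 12.9912*w^2 + 1.1748*w + 0.6177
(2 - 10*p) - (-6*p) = 2 - 4*p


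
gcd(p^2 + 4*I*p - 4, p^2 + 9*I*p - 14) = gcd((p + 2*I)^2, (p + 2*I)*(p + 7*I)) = p + 2*I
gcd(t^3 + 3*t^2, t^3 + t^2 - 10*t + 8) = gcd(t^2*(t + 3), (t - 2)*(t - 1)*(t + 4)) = 1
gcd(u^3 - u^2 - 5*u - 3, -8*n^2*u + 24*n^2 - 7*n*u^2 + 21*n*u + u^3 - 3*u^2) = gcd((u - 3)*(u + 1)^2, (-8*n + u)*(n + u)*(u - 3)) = u - 3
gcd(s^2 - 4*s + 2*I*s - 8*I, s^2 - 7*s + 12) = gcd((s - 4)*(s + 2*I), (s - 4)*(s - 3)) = s - 4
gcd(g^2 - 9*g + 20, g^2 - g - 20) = g - 5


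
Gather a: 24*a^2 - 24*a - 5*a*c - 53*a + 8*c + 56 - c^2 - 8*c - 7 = 24*a^2 + a*(-5*c - 77) - c^2 + 49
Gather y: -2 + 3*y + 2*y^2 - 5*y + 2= 2*y^2 - 2*y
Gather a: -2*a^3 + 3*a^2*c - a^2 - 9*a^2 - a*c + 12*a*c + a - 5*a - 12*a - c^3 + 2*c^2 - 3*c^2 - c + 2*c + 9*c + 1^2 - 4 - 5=-2*a^3 + a^2*(3*c - 10) + a*(11*c - 16) - c^3 - c^2 + 10*c - 8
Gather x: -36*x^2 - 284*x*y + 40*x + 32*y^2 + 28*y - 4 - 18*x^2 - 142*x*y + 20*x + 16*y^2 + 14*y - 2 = -54*x^2 + x*(60 - 426*y) + 48*y^2 + 42*y - 6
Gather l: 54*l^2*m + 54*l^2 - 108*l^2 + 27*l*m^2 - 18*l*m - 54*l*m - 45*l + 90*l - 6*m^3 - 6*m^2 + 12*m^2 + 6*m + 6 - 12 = l^2*(54*m - 54) + l*(27*m^2 - 72*m + 45) - 6*m^3 + 6*m^2 + 6*m - 6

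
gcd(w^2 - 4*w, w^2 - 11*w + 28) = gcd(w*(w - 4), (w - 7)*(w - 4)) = w - 4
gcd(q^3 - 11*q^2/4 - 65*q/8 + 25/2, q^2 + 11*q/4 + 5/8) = q + 5/2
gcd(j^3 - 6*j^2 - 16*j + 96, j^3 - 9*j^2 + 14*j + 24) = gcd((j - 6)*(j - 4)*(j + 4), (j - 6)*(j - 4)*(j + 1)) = j^2 - 10*j + 24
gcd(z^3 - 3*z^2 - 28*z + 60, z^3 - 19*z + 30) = z^2 + 3*z - 10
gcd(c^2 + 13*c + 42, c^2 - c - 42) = c + 6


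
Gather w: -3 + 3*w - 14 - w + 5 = 2*w - 12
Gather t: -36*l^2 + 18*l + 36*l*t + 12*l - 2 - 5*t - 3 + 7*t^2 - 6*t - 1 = -36*l^2 + 30*l + 7*t^2 + t*(36*l - 11) - 6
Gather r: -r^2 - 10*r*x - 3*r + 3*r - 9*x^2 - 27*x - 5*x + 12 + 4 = -r^2 - 10*r*x - 9*x^2 - 32*x + 16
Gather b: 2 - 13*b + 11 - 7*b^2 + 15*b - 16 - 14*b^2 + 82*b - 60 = -21*b^2 + 84*b - 63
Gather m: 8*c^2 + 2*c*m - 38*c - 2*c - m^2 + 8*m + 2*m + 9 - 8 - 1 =8*c^2 - 40*c - m^2 + m*(2*c + 10)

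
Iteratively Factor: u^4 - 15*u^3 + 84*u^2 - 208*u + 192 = (u - 4)*(u^3 - 11*u^2 + 40*u - 48) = (u - 4)^2*(u^2 - 7*u + 12) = (u - 4)^3*(u - 3)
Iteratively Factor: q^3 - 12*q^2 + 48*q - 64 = (q - 4)*(q^2 - 8*q + 16) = (q - 4)^2*(q - 4)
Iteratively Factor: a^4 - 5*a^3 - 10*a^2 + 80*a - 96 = (a - 4)*(a^3 - a^2 - 14*a + 24) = (a - 4)*(a - 3)*(a^2 + 2*a - 8) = (a - 4)*(a - 3)*(a - 2)*(a + 4)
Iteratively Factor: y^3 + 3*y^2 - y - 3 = (y + 3)*(y^2 - 1) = (y + 1)*(y + 3)*(y - 1)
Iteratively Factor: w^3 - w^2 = (w - 1)*(w^2) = w*(w - 1)*(w)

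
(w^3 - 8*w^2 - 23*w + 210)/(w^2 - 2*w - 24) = (w^2 - 2*w - 35)/(w + 4)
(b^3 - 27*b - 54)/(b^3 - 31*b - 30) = (-b^3 + 27*b + 54)/(-b^3 + 31*b + 30)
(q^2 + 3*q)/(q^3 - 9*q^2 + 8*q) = (q + 3)/(q^2 - 9*q + 8)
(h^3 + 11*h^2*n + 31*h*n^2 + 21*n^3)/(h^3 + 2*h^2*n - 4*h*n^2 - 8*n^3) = (h^3 + 11*h^2*n + 31*h*n^2 + 21*n^3)/(h^3 + 2*h^2*n - 4*h*n^2 - 8*n^3)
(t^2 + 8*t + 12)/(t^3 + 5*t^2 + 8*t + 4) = (t + 6)/(t^2 + 3*t + 2)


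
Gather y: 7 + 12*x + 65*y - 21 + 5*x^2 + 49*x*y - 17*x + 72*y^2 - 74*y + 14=5*x^2 - 5*x + 72*y^2 + y*(49*x - 9)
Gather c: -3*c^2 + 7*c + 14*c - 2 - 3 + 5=-3*c^2 + 21*c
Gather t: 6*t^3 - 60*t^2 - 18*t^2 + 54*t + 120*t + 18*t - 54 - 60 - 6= 6*t^3 - 78*t^2 + 192*t - 120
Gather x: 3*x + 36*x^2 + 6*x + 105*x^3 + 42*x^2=105*x^3 + 78*x^2 + 9*x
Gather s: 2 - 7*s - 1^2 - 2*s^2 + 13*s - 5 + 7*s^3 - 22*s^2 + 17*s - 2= 7*s^3 - 24*s^2 + 23*s - 6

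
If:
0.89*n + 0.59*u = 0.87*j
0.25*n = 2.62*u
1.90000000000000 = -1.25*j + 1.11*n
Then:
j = -8.28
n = -7.61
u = -0.73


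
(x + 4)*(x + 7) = x^2 + 11*x + 28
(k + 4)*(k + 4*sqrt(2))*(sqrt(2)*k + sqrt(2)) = sqrt(2)*k^3 + 5*sqrt(2)*k^2 + 8*k^2 + 4*sqrt(2)*k + 40*k + 32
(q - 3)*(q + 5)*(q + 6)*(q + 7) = q^4 + 15*q^3 + 53*q^2 - 111*q - 630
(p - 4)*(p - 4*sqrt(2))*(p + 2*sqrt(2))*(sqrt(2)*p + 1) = sqrt(2)*p^4 - 4*sqrt(2)*p^3 - 3*p^3 - 18*sqrt(2)*p^2 + 12*p^2 - 16*p + 72*sqrt(2)*p + 64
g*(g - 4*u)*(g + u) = g^3 - 3*g^2*u - 4*g*u^2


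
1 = 1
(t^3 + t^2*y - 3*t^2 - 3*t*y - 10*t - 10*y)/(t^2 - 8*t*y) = (t^3 + t^2*y - 3*t^2 - 3*t*y - 10*t - 10*y)/(t*(t - 8*y))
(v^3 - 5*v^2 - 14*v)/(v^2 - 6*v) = (v^2 - 5*v - 14)/(v - 6)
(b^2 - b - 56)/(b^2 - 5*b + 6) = (b^2 - b - 56)/(b^2 - 5*b + 6)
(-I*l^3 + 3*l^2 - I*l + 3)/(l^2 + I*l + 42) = (-I*l^3 + 3*l^2 - I*l + 3)/(l^2 + I*l + 42)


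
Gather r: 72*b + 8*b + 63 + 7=80*b + 70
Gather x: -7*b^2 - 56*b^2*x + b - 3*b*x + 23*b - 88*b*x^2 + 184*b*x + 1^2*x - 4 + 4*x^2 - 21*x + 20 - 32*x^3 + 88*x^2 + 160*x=-7*b^2 + 24*b - 32*x^3 + x^2*(92 - 88*b) + x*(-56*b^2 + 181*b + 140) + 16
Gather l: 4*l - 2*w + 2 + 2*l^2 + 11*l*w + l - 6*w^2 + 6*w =2*l^2 + l*(11*w + 5) - 6*w^2 + 4*w + 2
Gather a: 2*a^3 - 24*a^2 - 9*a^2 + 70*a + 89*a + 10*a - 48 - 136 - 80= 2*a^3 - 33*a^2 + 169*a - 264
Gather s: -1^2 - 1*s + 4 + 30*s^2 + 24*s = 30*s^2 + 23*s + 3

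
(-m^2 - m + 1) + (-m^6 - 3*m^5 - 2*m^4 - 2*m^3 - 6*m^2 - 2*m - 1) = -m^6 - 3*m^5 - 2*m^4 - 2*m^3 - 7*m^2 - 3*m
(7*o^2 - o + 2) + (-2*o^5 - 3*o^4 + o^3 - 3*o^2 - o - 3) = -2*o^5 - 3*o^4 + o^3 + 4*o^2 - 2*o - 1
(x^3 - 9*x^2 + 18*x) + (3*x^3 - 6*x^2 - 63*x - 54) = 4*x^3 - 15*x^2 - 45*x - 54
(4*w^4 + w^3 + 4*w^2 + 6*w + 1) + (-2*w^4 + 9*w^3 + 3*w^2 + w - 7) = 2*w^4 + 10*w^3 + 7*w^2 + 7*w - 6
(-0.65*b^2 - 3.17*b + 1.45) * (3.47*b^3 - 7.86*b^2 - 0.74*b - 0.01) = -2.2555*b^5 - 5.8909*b^4 + 30.4287*b^3 - 9.0447*b^2 - 1.0413*b - 0.0145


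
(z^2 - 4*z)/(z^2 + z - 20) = z/(z + 5)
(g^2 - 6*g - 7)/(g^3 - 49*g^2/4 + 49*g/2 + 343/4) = 4*(g + 1)/(4*g^2 - 21*g - 49)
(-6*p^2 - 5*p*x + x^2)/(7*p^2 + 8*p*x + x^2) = (-6*p + x)/(7*p + x)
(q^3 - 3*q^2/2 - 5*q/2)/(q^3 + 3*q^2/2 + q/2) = (2*q - 5)/(2*q + 1)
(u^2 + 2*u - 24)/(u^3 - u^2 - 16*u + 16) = (u + 6)/(u^2 + 3*u - 4)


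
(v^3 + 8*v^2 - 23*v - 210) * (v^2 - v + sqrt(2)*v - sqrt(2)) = v^5 + sqrt(2)*v^4 + 7*v^4 - 31*v^3 + 7*sqrt(2)*v^3 - 187*v^2 - 31*sqrt(2)*v^2 - 187*sqrt(2)*v + 210*v + 210*sqrt(2)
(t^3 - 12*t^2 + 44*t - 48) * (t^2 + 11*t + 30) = t^5 - t^4 - 58*t^3 + 76*t^2 + 792*t - 1440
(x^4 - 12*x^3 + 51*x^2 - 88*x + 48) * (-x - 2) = -x^5 + 10*x^4 - 27*x^3 - 14*x^2 + 128*x - 96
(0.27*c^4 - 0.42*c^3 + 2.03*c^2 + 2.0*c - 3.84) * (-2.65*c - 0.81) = -0.7155*c^5 + 0.8943*c^4 - 5.0393*c^3 - 6.9443*c^2 + 8.556*c + 3.1104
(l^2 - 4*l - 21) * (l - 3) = l^3 - 7*l^2 - 9*l + 63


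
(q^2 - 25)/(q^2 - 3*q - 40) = (q - 5)/(q - 8)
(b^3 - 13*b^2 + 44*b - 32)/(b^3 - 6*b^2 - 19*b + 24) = (b - 4)/(b + 3)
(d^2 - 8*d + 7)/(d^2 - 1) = (d - 7)/(d + 1)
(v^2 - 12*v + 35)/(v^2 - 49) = (v - 5)/(v + 7)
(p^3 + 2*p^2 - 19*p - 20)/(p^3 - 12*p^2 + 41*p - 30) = (p^3 + 2*p^2 - 19*p - 20)/(p^3 - 12*p^2 + 41*p - 30)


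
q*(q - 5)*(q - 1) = q^3 - 6*q^2 + 5*q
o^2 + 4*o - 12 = (o - 2)*(o + 6)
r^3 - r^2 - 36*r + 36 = (r - 6)*(r - 1)*(r + 6)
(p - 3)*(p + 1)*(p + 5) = p^3 + 3*p^2 - 13*p - 15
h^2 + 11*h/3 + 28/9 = (h + 4/3)*(h + 7/3)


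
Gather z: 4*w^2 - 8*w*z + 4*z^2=4*w^2 - 8*w*z + 4*z^2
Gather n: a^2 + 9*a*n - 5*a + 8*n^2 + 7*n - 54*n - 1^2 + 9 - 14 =a^2 - 5*a + 8*n^2 + n*(9*a - 47) - 6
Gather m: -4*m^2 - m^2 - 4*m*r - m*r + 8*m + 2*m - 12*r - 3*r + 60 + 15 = -5*m^2 + m*(10 - 5*r) - 15*r + 75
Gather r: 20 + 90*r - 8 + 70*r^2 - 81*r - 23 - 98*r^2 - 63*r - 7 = -28*r^2 - 54*r - 18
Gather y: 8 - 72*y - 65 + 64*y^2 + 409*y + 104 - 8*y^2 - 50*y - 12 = 56*y^2 + 287*y + 35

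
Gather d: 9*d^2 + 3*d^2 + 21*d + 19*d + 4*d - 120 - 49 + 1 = 12*d^2 + 44*d - 168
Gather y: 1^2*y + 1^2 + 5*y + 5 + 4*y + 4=10*y + 10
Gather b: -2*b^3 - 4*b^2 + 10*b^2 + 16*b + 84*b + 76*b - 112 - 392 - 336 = -2*b^3 + 6*b^2 + 176*b - 840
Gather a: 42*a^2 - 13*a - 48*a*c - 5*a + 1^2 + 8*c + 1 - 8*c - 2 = 42*a^2 + a*(-48*c - 18)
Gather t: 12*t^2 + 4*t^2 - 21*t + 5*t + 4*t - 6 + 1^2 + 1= 16*t^2 - 12*t - 4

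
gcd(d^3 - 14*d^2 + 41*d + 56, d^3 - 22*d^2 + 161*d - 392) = d^2 - 15*d + 56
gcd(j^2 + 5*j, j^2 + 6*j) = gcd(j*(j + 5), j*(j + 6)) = j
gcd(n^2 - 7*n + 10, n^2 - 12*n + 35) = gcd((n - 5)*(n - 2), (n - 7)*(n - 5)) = n - 5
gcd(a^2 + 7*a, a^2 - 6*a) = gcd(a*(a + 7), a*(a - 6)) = a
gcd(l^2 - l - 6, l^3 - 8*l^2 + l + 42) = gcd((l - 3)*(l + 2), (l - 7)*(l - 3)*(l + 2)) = l^2 - l - 6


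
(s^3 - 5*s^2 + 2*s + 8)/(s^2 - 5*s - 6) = (s^2 - 6*s + 8)/(s - 6)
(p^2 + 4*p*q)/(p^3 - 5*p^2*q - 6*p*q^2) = (p + 4*q)/(p^2 - 5*p*q - 6*q^2)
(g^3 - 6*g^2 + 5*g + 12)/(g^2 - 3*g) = g - 3 - 4/g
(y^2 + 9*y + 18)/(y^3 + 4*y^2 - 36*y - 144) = (y + 3)/(y^2 - 2*y - 24)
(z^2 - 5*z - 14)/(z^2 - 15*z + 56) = (z + 2)/(z - 8)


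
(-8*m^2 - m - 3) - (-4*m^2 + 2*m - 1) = -4*m^2 - 3*m - 2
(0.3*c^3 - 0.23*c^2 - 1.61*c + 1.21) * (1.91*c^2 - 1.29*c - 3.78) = 0.573*c^5 - 0.8263*c^4 - 3.9124*c^3 + 5.2574*c^2 + 4.5249*c - 4.5738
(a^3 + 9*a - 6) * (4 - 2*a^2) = -2*a^5 - 14*a^3 + 12*a^2 + 36*a - 24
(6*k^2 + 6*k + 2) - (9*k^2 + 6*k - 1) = 3 - 3*k^2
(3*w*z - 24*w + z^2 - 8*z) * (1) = 3*w*z - 24*w + z^2 - 8*z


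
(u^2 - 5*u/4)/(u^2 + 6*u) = (u - 5/4)/(u + 6)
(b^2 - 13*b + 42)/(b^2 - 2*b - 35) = (b - 6)/(b + 5)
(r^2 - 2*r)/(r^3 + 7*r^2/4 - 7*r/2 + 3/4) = 4*r*(r - 2)/(4*r^3 + 7*r^2 - 14*r + 3)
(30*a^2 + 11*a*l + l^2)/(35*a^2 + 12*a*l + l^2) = (6*a + l)/(7*a + l)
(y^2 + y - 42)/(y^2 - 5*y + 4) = (y^2 + y - 42)/(y^2 - 5*y + 4)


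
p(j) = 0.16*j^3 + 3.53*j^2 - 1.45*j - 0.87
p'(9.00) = 100.97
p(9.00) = 388.65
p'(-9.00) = -26.11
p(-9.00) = 181.47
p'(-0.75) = -6.48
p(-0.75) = 2.14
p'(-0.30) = -3.52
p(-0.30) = -0.12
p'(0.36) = 1.15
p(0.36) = -0.93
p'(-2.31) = -15.20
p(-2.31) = 19.34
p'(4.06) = 35.13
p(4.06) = 62.14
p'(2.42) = 18.45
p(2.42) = 18.56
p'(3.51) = 29.24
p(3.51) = 44.45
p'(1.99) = 14.50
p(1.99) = 11.48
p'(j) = 0.48*j^2 + 7.06*j - 1.45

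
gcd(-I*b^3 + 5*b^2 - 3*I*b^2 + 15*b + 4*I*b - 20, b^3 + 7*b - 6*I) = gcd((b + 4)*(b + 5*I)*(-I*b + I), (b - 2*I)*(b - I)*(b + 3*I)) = 1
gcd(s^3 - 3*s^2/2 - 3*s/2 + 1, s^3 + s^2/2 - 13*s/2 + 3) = s^2 - 5*s/2 + 1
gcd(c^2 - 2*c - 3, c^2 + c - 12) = c - 3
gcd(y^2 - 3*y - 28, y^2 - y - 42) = y - 7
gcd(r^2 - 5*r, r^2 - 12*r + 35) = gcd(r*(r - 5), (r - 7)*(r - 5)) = r - 5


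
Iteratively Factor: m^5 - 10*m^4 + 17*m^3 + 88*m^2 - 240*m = (m - 5)*(m^4 - 5*m^3 - 8*m^2 + 48*m) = (m - 5)*(m - 4)*(m^3 - m^2 - 12*m) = (m - 5)*(m - 4)*(m + 3)*(m^2 - 4*m) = (m - 5)*(m - 4)^2*(m + 3)*(m)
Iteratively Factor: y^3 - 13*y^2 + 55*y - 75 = (y - 5)*(y^2 - 8*y + 15) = (y - 5)*(y - 3)*(y - 5)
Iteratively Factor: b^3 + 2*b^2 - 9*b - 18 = (b + 3)*(b^2 - b - 6) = (b - 3)*(b + 3)*(b + 2)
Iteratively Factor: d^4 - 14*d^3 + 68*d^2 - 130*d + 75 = (d - 5)*(d^3 - 9*d^2 + 23*d - 15) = (d - 5)*(d - 1)*(d^2 - 8*d + 15) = (d - 5)*(d - 3)*(d - 1)*(d - 5)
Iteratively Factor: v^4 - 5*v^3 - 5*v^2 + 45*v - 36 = (v - 1)*(v^3 - 4*v^2 - 9*v + 36) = (v - 3)*(v - 1)*(v^2 - v - 12) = (v - 3)*(v - 1)*(v + 3)*(v - 4)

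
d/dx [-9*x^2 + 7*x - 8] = 7 - 18*x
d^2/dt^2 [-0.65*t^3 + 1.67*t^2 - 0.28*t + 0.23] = 3.34 - 3.9*t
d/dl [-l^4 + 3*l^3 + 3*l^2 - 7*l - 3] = -4*l^3 + 9*l^2 + 6*l - 7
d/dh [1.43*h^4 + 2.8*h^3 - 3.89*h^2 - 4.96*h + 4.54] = 5.72*h^3 + 8.4*h^2 - 7.78*h - 4.96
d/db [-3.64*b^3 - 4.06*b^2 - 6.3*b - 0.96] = -10.92*b^2 - 8.12*b - 6.3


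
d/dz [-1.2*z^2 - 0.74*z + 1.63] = -2.4*z - 0.74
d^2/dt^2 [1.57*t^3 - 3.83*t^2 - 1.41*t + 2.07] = 9.42*t - 7.66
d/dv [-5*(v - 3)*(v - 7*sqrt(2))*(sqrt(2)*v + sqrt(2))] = -15*sqrt(2)*v^2 + 20*sqrt(2)*v + 140*v - 140 + 15*sqrt(2)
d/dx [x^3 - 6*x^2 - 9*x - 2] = 3*x^2 - 12*x - 9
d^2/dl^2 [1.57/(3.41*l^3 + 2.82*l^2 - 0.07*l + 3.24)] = (-(32.1222*l + 8.8548)*(3.41*l^3 + 2.82*l^2 - 0.07*l + 3.24) + 1.57*(10.23*l^2 + 5.64*l - 0.07)*(20.46*l^2 + 11.28*l - 0.14))/(3.41*l^3 + 2.82*l^2 - 0.07*l + 3.24)^3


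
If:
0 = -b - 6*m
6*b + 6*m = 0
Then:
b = 0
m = 0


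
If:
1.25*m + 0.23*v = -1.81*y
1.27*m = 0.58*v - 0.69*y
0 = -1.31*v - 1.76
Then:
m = -1.13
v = -1.34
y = 0.95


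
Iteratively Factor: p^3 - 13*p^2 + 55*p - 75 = (p - 3)*(p^2 - 10*p + 25) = (p - 5)*(p - 3)*(p - 5)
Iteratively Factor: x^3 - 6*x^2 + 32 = (x - 4)*(x^2 - 2*x - 8) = (x - 4)*(x + 2)*(x - 4)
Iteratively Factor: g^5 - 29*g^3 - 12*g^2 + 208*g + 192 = (g + 3)*(g^4 - 3*g^3 - 20*g^2 + 48*g + 64) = (g + 3)*(g + 4)*(g^3 - 7*g^2 + 8*g + 16) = (g + 1)*(g + 3)*(g + 4)*(g^2 - 8*g + 16) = (g - 4)*(g + 1)*(g + 3)*(g + 4)*(g - 4)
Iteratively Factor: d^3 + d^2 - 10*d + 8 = (d - 1)*(d^2 + 2*d - 8) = (d - 2)*(d - 1)*(d + 4)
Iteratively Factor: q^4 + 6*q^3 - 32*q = (q + 4)*(q^3 + 2*q^2 - 8*q) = q*(q + 4)*(q^2 + 2*q - 8) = q*(q - 2)*(q + 4)*(q + 4)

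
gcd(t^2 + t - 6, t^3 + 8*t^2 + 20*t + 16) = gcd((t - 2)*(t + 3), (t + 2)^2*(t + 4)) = 1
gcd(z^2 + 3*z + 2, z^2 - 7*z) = 1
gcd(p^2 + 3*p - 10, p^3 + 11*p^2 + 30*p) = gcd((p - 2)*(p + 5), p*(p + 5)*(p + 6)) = p + 5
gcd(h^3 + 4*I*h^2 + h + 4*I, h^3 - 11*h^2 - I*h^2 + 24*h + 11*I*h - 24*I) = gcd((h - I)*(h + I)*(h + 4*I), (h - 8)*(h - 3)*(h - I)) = h - I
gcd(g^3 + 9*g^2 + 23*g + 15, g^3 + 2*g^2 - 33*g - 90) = g^2 + 8*g + 15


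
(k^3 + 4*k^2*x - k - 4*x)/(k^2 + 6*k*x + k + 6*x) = (k^2 + 4*k*x - k - 4*x)/(k + 6*x)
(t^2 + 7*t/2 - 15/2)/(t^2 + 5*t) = (t - 3/2)/t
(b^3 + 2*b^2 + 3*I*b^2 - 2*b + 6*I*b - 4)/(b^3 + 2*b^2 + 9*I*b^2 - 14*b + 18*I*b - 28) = (b + I)/(b + 7*I)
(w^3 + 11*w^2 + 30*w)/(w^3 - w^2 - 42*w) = (w + 5)/(w - 7)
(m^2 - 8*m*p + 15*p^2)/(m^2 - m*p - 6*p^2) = (m - 5*p)/(m + 2*p)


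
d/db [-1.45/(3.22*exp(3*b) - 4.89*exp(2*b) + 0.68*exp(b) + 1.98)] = (14.007*exp(2*b) - 14.181*exp(b) + 0.986)*exp(b)/(3.22*exp(3*b) - 4.89*exp(2*b) + 0.68*exp(b) + 1.98)^2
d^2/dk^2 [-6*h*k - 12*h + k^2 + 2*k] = 2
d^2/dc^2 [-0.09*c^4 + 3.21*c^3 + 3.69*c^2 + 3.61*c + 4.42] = -1.08*c^2 + 19.26*c + 7.38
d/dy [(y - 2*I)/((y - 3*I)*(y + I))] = (-y^2 + 4*I*y + 7)/(y^4 - 4*I*y^3 + 2*y^2 - 12*I*y + 9)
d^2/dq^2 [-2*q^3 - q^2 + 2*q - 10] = -12*q - 2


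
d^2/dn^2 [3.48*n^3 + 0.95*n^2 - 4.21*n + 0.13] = 20.88*n + 1.9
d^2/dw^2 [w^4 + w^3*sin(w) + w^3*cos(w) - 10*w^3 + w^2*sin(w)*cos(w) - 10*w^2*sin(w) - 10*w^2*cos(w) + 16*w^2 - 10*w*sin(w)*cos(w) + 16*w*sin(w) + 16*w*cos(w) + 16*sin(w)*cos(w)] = -sqrt(2)*w^3*sin(w + pi/4) + 4*w^2*sin(w) - 2*w^2*sin(2*w) + 16*w^2*cos(w) + 12*w^2 + 30*w*sin(w) + 20*w*sin(2*w) - 50*w*cos(w) + 4*w*cos(2*w) - 60*w - 52*sin(w) - 31*sin(2*w) + 12*cos(w) - 20*cos(2*w) + 32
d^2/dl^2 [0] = 0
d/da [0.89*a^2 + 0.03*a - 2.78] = 1.78*a + 0.03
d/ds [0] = 0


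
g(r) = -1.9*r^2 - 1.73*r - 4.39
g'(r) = -3.8*r - 1.73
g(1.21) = -9.27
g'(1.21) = -6.33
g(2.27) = -18.11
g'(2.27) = -10.36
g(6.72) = -101.82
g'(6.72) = -27.27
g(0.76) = -6.80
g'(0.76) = -4.62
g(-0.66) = -4.08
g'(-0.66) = 0.78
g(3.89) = -39.87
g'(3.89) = -16.51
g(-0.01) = -4.37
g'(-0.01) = -1.69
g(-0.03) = -4.34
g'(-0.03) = -1.62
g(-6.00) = -62.41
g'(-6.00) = 21.07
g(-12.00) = -257.23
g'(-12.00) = 43.87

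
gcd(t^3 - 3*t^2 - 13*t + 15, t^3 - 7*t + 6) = t^2 + 2*t - 3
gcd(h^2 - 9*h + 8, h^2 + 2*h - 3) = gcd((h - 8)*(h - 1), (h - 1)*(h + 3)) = h - 1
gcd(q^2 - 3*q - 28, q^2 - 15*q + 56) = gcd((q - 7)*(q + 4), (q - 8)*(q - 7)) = q - 7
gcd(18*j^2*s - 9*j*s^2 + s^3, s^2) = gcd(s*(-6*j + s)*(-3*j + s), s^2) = s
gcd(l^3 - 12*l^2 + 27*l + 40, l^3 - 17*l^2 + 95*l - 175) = l - 5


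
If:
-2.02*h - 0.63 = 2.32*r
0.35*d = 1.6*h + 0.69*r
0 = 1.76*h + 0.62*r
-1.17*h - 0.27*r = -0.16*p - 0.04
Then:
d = -0.14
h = 0.14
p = 0.10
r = -0.39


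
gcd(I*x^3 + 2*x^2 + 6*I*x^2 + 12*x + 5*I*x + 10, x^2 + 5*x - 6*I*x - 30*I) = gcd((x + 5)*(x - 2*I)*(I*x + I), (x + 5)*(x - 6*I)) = x + 5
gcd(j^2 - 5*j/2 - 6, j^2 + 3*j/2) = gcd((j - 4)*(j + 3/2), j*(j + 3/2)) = j + 3/2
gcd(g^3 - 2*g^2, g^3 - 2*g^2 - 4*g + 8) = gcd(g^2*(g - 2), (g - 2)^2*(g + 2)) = g - 2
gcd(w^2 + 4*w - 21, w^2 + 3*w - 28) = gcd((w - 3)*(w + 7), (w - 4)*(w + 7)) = w + 7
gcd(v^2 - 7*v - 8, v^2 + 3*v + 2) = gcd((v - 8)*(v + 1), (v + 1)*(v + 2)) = v + 1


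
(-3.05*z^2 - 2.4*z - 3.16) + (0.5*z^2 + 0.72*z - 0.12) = -2.55*z^2 - 1.68*z - 3.28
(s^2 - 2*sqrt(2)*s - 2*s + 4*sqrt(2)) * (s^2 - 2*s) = s^4 - 4*s^3 - 2*sqrt(2)*s^3 + 4*s^2 + 8*sqrt(2)*s^2 - 8*sqrt(2)*s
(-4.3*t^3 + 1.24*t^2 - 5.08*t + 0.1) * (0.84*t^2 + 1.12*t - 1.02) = -3.612*t^5 - 3.7744*t^4 + 1.5076*t^3 - 6.8704*t^2 + 5.2936*t - 0.102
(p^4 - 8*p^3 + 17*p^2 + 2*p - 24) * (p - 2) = p^5 - 10*p^4 + 33*p^3 - 32*p^2 - 28*p + 48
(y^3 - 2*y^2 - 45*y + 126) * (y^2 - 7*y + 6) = y^5 - 9*y^4 - 25*y^3 + 429*y^2 - 1152*y + 756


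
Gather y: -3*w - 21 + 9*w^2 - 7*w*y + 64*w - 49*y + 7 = 9*w^2 + 61*w + y*(-7*w - 49) - 14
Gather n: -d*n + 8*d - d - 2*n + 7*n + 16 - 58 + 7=7*d + n*(5 - d) - 35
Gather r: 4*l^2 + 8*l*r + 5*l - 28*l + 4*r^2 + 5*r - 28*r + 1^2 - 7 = 4*l^2 - 23*l + 4*r^2 + r*(8*l - 23) - 6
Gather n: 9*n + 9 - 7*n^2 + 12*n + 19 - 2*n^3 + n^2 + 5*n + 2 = -2*n^3 - 6*n^2 + 26*n + 30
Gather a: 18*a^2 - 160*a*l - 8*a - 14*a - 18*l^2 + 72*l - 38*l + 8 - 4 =18*a^2 + a*(-160*l - 22) - 18*l^2 + 34*l + 4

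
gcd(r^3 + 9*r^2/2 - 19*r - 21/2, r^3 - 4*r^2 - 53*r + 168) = r^2 + 4*r - 21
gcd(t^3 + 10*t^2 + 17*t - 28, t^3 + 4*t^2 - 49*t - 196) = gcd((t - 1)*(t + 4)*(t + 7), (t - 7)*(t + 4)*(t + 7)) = t^2 + 11*t + 28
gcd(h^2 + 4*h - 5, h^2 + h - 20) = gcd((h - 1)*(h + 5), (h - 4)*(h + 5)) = h + 5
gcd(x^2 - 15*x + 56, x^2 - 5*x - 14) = x - 7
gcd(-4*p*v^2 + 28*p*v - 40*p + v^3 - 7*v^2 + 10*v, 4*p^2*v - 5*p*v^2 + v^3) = 4*p - v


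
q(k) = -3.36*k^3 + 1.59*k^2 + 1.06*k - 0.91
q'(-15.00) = -2314.64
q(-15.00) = 11680.94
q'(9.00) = -786.80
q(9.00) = -2312.02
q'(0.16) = 1.31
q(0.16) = -0.71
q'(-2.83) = -88.67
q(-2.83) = 84.98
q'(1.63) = -20.54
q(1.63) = -9.51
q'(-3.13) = -107.65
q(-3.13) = 114.38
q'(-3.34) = -122.01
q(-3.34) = 138.48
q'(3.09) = -85.36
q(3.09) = -81.59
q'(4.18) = -161.77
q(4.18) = -214.09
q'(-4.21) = -190.99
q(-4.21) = 273.53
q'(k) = -10.08*k^2 + 3.18*k + 1.06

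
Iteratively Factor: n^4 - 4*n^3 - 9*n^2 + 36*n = (n - 3)*(n^3 - n^2 - 12*n) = (n - 4)*(n - 3)*(n^2 + 3*n) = (n - 4)*(n - 3)*(n + 3)*(n)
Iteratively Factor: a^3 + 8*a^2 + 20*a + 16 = (a + 4)*(a^2 + 4*a + 4) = (a + 2)*(a + 4)*(a + 2)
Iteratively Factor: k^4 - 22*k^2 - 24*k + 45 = (k + 3)*(k^3 - 3*k^2 - 13*k + 15) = (k - 5)*(k + 3)*(k^2 + 2*k - 3) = (k - 5)*(k - 1)*(k + 3)*(k + 3)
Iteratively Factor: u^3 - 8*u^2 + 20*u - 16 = (u - 4)*(u^2 - 4*u + 4) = (u - 4)*(u - 2)*(u - 2)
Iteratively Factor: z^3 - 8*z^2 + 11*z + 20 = (z - 5)*(z^2 - 3*z - 4) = (z - 5)*(z + 1)*(z - 4)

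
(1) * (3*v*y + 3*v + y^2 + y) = 3*v*y + 3*v + y^2 + y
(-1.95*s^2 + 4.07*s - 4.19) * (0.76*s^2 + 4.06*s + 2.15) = -1.482*s^4 - 4.8238*s^3 + 9.1473*s^2 - 8.2609*s - 9.0085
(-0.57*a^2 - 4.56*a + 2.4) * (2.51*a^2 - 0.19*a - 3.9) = -1.4307*a^4 - 11.3373*a^3 + 9.1134*a^2 + 17.328*a - 9.36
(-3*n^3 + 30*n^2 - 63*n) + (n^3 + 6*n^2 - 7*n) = -2*n^3 + 36*n^2 - 70*n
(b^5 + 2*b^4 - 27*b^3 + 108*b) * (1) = b^5 + 2*b^4 - 27*b^3 + 108*b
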